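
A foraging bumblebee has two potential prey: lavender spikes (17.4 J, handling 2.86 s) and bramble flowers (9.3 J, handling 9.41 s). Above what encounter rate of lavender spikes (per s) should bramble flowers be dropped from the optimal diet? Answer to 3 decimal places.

The zero-one rule: include bramble flowers iff E₂/h₂ > λE₁/(1+λh₁). Equality gives the switch point.
λE₁h₂ = E₂ + λE₂h₁ ⇒ λ = E₂/(E₁h₂ − E₂h₁) = 9.3/(163.7 − 26.6) = 0.06782 per s.

0.068 per s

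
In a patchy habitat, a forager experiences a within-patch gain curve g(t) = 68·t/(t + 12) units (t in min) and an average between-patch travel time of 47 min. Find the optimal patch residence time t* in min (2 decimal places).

Optimal t* satisfies g'(t*) = g(t*)/(T + t*).
g'(t) = 68·12/(t + 12)². Setting 68·12/(t+12)² = 68t/[(t+12)(47+t)] gives 12(47+t) = t(t+12), so t² = 12×47 = 564.
t* = √564 = 23.75 min.

23.75 min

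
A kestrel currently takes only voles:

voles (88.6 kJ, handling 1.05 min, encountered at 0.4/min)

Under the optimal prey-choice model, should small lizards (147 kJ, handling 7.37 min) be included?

On voles alone, R = ΣλE/(1+Σλh) = 35.44/1.42 = 24.96 kJ/min.
Profitability of small lizards: 147/7.37 = 19.95 kJ/min.
Since 19.95 < R, time spent handling small lizards is better spent searching.

No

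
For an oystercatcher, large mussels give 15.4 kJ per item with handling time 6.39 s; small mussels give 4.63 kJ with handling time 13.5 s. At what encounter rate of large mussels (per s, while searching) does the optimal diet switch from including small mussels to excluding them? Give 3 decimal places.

The zero-one rule: include small mussels iff E₂/h₂ > λE₁/(1+λh₁). Equality gives the switch point.
λE₁h₂ = E₂ + λE₂h₁ ⇒ λ = E₂/(E₁h₂ − E₂h₁) = 4.63/(207.9 − 29.59) = 0.02597 per s.

0.026 per s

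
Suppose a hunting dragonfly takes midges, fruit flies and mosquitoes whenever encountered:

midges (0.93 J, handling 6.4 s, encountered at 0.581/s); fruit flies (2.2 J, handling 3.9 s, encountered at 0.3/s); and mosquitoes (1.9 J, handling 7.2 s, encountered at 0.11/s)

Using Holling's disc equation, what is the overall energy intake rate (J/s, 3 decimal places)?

R = Σλ_iE_i / (1 + Σλ_ih_i)
Numerator: 0.581×0.93 + 0.3×2.2 + 0.11×1.9 = 1.409
Denominator: 1 + 0.581×6.4 + 0.3×3.9 + 0.11×7.2 = 6.68
R = 1.409/6.68 = 0.211 J/s

0.211 J/s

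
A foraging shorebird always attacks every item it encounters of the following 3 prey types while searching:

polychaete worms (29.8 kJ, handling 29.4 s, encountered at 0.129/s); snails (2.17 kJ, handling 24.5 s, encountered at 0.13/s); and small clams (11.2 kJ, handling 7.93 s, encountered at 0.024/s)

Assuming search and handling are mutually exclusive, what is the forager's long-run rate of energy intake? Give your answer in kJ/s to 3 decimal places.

0.538 kJ/s

Energy encountered per unit search time: 0.129×29.8 + 0.13×2.17 + 0.024×11.2 = 4.395 kJ/s.
Handling time per unit search time: 0.129×29.4 + 0.13×24.5 + 0.024×7.93 = 7.168.
Rate = 4.395/(1 + 7.168) = 0.5381 kJ/s.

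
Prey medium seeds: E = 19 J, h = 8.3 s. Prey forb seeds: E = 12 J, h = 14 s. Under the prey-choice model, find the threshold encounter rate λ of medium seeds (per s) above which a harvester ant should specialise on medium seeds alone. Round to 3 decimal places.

Drop forb seeds once their profitability E₂/h₂ falls below the rate achievable on medium seeds alone: E₂/h₂ = λE₁/(1 + λh₁).
Solve for λ: λE₁h₂ = E₂(1 + λh₁) → λ(E₁h₂ − E₂h₁) = E₂ → λ = E₂/(E₁h₂ − E₂h₁).
λ = 12/(19×14 − 12×8.3) = 12/166.4 = 0.07212 per s.

0.072 per s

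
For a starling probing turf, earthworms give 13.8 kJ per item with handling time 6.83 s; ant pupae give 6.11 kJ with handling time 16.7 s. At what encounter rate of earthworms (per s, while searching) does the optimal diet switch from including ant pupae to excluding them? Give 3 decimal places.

At the threshold, the rate on earthworms alone equals the profitability of ant pupae: λ·13.8/(1 + λ·6.83) = 6.11/16.7 = 0.3659.
Rearranging, λ(13.8 − 0.3659×6.83) = 0.3659, so λ = 0.3659/11.3 = 0.03237 per s.

0.032 per s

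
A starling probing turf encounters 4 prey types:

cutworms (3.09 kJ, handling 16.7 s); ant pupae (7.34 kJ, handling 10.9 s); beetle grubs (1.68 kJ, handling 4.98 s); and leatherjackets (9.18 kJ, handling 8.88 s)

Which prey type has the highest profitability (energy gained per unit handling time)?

leatherjackets

Profitability E/h (kJ/s): cutworms = 3.09/16.7 = 0.185, ant pupae = 7.34/10.9 = 0.673, beetle grubs = 1.68/4.98 = 0.337, leatherjackets = 9.18/8.88 = 1.03.
Ranked: leatherjackets > ant pupae > beetle grubs > cutworms.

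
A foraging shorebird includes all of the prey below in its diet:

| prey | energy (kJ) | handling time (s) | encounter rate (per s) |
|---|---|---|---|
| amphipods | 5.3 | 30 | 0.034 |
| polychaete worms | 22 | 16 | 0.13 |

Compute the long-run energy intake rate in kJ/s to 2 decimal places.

R = Σλ_iE_i / (1 + Σλ_ih_i)
Numerator: 0.034×5.3 + 0.13×22 = 3.04
Denominator: 1 + 0.034×30 + 0.13×16 = 4.1
R = 3.04/4.1 = 0.7415 kJ/s

0.74 kJ/s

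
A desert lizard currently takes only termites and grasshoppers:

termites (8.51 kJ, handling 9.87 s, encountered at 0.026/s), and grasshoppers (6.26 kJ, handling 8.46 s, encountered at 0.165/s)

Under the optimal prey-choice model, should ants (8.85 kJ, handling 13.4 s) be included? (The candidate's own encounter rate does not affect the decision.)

Yes

On termites and grasshoppers alone, R = ΣλE/(1+Σλh) = 1.254/2.653 = 0.4728 kJ/s.
ants: E/h = 8.85/13.4 = 0.6604 kJ/s.
0.6604 > 0.4728, so adding ants raises the average — include it.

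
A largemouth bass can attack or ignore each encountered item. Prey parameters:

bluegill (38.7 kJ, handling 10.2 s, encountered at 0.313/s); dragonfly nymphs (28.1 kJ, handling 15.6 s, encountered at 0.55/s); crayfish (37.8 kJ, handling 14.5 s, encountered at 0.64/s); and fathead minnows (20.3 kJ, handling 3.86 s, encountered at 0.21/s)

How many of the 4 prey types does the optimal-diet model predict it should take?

Profitabilities (E/h, kJ/s): fathead minnows 5.26, bluegill 3.79, crayfish 2.61, dragonfly nymphs 1.8. Add prey in this order while the next type's profitability exceeds the intake rate on those already taken.
Rate on top 1: 2.354. bluegill: 3.79 > 2.354 → include.
Rate on top 2: 3.273. crayfish: 2.61 < 3.273 → exclude; stop.
Optimal diet: fathead minnows, bluegill — 2 of 4 types.

2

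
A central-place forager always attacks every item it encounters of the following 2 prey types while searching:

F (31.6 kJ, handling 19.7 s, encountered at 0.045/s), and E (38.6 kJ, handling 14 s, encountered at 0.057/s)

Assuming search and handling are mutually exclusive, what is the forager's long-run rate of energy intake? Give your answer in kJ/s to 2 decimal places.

1.35 kJ/s

R = (0.045×31.6 + 0.057×38.6) / (1 + 0.045×19.7 + 0.057×14) = 3.622/2.684 = 1.349 kJ/s.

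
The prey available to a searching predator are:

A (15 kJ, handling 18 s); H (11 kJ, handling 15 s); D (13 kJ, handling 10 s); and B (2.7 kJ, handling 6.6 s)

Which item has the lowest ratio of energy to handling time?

Profitability E/h (kJ/s): A = 15/18 = 0.833, H = 11/15 = 0.733, D = 13/10 = 1.3, B = 2.7/6.6 = 0.409.
Ranked: D > A > H > B.

B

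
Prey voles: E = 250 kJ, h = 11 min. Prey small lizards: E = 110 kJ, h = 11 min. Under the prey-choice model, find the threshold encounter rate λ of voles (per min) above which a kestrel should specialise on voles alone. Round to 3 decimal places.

0.071 per min

Drop small lizards once their profitability E₂/h₂ falls below the rate achievable on voles alone: E₂/h₂ = λE₁/(1 + λh₁).
Solve for λ: λE₁h₂ = E₂(1 + λh₁) → λ(E₁h₂ − E₂h₁) = E₂ → λ = E₂/(E₁h₂ − E₂h₁).
λ = 110/(250×11 − 110×11) = 110/1540 = 0.07143 per min.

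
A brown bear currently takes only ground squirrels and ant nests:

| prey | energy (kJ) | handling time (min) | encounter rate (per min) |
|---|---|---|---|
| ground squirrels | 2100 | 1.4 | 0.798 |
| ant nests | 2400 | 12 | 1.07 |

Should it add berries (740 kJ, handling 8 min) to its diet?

Current rate: (0.798×2100 + 1.07×2400)/(1 + 0.798×1.4 + 1.07×12) = 283.7 kJ/min.
Profitability of berries: 740/8 = 92.5 kJ/min.
92.5 < 283.7, so adding berries would lower the average — exclude it.

No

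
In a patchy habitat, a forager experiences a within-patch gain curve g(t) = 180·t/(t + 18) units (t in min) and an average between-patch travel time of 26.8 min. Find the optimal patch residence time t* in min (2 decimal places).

21.96 min

Optimal t* satisfies g'(t*) = g(t*)/(T + t*).
g'(t) = 180·18/(t + 18)². Setting 180·18/(t+18)² = 180t/[(t+18)(26.8+t)] gives 18(26.8+t) = t(t+18), so t² = 18×26.8 = 482.4.
t* = √482.4 = 21.96 min.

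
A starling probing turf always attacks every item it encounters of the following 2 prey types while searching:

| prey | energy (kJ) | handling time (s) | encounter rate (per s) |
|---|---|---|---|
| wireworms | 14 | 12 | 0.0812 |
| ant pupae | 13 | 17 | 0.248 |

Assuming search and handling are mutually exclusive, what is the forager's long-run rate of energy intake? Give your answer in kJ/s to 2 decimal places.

0.70 kJ/s

Energy encountered per unit search time: 0.0812×14 + 0.248×13 = 4.361 kJ/s.
Handling time per unit search time: 0.0812×12 + 0.248×17 = 5.19.
Rate = 4.361/(1 + 5.19) = 0.7044 kJ/s.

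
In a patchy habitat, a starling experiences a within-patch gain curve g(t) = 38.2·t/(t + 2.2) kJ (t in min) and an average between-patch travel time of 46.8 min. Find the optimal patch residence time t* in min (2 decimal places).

10.15 min

Maximise g(t)/(T+t): set derivative to zero → g'(t)(T+t) = g(t).
g'(t) = 38.2·2.2/(t + 2.2)². Setting 38.2·2.2/(t+2.2)² = 38.2t/[(t+2.2)(46.8+t)] gives 2.2(46.8+t) = t(t+2.2), so t² = 2.2×46.8 = 103.
t* = √103 = 10.15 min.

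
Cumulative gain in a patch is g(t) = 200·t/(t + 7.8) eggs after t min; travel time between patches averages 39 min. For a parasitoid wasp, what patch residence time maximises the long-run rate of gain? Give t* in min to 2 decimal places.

17.44 min

Maximise g(t)/(T+t): set derivative to zero → g'(t)(T+t) = g(t).
g'(t) = 200·7.8/(t + 7.8)². Setting 200·7.8/(t+7.8)² = 200t/[(t+7.8)(39+t)] gives 7.8(39+t) = t(t+7.8), so t² = 7.8×39 = 304.2.
t* = √304.2 = 17.44 min.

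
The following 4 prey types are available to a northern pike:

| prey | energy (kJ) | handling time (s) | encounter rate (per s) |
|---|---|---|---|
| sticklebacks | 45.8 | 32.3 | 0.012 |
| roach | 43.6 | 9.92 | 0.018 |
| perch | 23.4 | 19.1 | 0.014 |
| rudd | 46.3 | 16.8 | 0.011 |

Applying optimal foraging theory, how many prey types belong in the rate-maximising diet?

4

Rank by E/h (kJ/s): roach 4.4, rudd 2.76, sticklebacks 1.42, perch 1.23. Include each in turn until the next type's E/h falls below the running intake rate.
Rate on top 1: 0.6659. rudd: 2.76 > 0.6659 → include.
Rate on top 2: 0.9492. sticklebacks: 1.42 > 0.9492 → include.
Rate on top 3: 1.053. perch: 1.23 > 1.053 → include.
Optimal diet: roach, rudd, sticklebacks, perch — 4 of 4 types.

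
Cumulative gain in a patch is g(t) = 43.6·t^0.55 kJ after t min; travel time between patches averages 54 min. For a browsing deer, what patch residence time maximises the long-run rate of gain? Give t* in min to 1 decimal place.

66.0 min

By the marginal value theorem, leave when the instantaneous gain rate g'(t) equals the habitat-wide average g(t)/(T + t).
g'(t) = 0.55·43.6·t^-0.45. Setting 0.55·43.6·t^-0.45 = 43.6·t^0.55/(54+t) gives 0.55(54+t) = t, so 0.45·t = 0.55×54.
t* = 0.55×54/0.45 = 66 min.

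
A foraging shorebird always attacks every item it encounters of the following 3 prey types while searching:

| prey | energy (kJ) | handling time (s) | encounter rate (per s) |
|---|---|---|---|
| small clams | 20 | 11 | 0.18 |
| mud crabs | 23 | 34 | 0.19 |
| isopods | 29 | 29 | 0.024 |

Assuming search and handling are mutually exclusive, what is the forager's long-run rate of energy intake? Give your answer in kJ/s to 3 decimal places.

R = Σλ_iE_i / (1 + Σλ_ih_i)
Numerator: 0.18×20 + 0.19×23 + 0.024×29 = 8.666
Denominator: 1 + 0.18×11 + 0.19×34 + 0.024×29 = 10.14
R = 8.666/10.14 = 0.855 kJ/s

0.855 kJ/s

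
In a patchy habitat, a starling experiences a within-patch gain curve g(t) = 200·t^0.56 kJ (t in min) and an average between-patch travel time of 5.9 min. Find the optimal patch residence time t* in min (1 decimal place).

By the marginal value theorem, leave when the instantaneous gain rate g'(t) equals the habitat-wide average g(t)/(T + t).
g'(t) = 0.56·200·t^-0.44. Setting 0.56·200·t^-0.44 = 200·t^0.56/(5.9+t) gives 0.56(5.9+t) = t, so 0.44·t = 0.56×5.9.
t* = 0.56×5.9/0.44 = 7.509 min.

7.5 min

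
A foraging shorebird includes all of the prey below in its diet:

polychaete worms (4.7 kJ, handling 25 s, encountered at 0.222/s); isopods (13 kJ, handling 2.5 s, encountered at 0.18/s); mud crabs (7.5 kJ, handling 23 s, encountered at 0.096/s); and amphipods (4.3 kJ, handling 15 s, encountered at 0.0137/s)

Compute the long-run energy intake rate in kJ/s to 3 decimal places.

R = (0.222×4.7 + 0.18×13 + 0.096×7.5 + 0.0137×4.3) / (1 + 0.222×25 + 0.18×2.5 + 0.096×23 + 0.0137×15) = 4.162/9.413 = 0.4422 kJ/s.

0.442 kJ/s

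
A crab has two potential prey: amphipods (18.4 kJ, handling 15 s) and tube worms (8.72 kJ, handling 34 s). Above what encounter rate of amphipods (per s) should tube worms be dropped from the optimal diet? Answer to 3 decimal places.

The zero-one rule: include tube worms iff E₂/h₂ > λE₁/(1+λh₁). Equality gives the switch point.
λE₁h₂ = E₂ + λE₂h₁ ⇒ λ = E₂/(E₁h₂ − E₂h₁) = 8.72/(625.6 − 130.8) = 0.01762 per s.

0.018 per s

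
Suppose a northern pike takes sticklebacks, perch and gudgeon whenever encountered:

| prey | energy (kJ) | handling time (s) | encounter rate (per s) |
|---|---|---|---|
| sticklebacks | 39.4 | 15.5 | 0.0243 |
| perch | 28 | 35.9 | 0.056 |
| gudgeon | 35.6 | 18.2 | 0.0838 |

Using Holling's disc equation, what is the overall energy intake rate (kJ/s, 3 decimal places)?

Energy encountered per unit search time: 0.0243×39.4 + 0.056×28 + 0.0838×35.6 = 5.509 kJ/s.
Handling time per unit search time: 0.0243×15.5 + 0.056×35.9 + 0.0838×18.2 = 3.912.
Rate = 5.509/(1 + 3.912) = 1.121 kJ/s.

1.121 kJ/s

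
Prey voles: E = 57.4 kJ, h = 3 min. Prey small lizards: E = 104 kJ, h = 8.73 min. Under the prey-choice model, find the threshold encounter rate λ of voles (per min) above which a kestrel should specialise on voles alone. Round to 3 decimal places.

The zero-one rule: include small lizards iff E₂/h₂ > λE₁/(1+λh₁). Equality gives the switch point.
λE₁h₂ = E₂ + λE₂h₁ ⇒ λ = E₂/(E₁h₂ − E₂h₁) = 104/(501.1 − 312) = 0.55 per min.

0.550 per min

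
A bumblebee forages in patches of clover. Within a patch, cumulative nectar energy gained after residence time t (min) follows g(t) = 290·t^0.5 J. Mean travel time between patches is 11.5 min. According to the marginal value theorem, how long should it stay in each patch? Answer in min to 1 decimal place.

11.5 min

By the marginal value theorem, leave when the instantaneous gain rate g'(t) equals the habitat-wide average g(t)/(T + t).
g'(t) = 0.5·290·t^-0.5. Setting 0.5·290·t^-0.5 = 290·t^0.5/(11.5+t) gives 0.5(11.5+t) = t, so 0.50·t = 0.5×11.5.
t* = 0.5×11.5/0.50 = 11.5 min.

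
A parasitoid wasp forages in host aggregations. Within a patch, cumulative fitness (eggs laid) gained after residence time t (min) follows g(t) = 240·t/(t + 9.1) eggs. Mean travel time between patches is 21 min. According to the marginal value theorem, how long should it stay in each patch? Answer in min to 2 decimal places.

Optimal t* satisfies g'(t*) = g(t*)/(T + t*).
g'(t) = 240·9.1/(t + 9.1)². Setting 240·9.1/(t+9.1)² = 240t/[(t+9.1)(21+t)] gives 9.1(21+t) = t(t+9.1), so t² = 9.1×21 = 191.1.
t* = √191.1 = 13.82 min.

13.82 min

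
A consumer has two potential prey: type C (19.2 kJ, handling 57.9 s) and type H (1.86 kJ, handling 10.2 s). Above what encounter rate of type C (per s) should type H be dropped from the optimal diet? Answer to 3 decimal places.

Drop type H once their profitability E₂/h₂ falls below the rate achievable on type C alone: E₂/h₂ = λE₁/(1 + λh₁).
Solve for λ: λE₁h₂ = E₂(1 + λh₁) → λ(E₁h₂ − E₂h₁) = E₂ → λ = E₂/(E₁h₂ − E₂h₁).
λ = 1.86/(19.2×10.2 − 1.86×57.9) = 1.86/88.15 = 0.0211 per s.

0.021 per s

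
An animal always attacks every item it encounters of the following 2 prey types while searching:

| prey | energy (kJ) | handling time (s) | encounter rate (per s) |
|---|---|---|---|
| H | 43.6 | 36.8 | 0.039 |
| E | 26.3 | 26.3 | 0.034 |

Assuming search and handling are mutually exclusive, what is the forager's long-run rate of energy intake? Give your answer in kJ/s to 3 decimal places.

0.779 kJ/s

R = Σλ_iE_i / (1 + Σλ_ih_i)
Numerator: 0.039×43.6 + 0.034×26.3 = 2.595
Denominator: 1 + 0.039×36.8 + 0.034×26.3 = 3.329
R = 2.595/3.329 = 0.7793 kJ/s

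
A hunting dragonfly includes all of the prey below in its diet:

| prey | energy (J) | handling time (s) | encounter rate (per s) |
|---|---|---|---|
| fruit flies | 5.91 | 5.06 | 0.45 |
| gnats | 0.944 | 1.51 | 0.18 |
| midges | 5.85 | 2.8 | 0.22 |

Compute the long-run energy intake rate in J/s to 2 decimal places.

R = Σλ_iE_i / (1 + Σλ_ih_i)
Numerator: 0.45×5.91 + 0.18×0.944 + 0.22×5.85 = 4.116
Denominator: 1 + 0.45×5.06 + 0.18×1.51 + 0.22×2.8 = 4.165
R = 4.116/4.165 = 0.9884 J/s

0.99 J/s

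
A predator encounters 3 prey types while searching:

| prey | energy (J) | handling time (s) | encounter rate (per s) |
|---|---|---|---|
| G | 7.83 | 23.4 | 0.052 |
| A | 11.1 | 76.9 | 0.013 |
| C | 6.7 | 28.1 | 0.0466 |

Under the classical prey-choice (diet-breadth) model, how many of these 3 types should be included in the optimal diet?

2

Profitabilities (E/h, J/s): G 0.335, C 0.238, A 0.144. Add prey in this order while the next type's profitability exceeds the intake rate on those already taken.
Rate on top 1: 0.1837. C: 0.238 > 0.1837 → include.
Rate on top 2: 0.204. A: 0.144 < 0.204 → exclude; stop.
Optimal diet: G, C — 2 of 3 types.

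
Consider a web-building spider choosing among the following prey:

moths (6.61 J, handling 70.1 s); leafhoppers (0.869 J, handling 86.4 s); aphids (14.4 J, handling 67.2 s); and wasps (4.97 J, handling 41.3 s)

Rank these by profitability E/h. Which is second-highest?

wasps

Profitability E/h (J/s): moths = 6.61/70.1 = 0.0943, leafhoppers = 0.869/86.4 = 0.0101, aphids = 14.4/67.2 = 0.214, wasps = 4.97/41.3 = 0.12.
Ranked: aphids > wasps > moths > leafhoppers.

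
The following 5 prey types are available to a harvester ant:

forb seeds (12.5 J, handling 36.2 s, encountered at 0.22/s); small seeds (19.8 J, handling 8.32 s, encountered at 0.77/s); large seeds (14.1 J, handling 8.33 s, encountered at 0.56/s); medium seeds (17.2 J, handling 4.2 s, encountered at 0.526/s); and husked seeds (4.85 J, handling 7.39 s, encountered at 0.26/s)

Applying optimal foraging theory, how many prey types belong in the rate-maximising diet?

Rank by E/h (J/s): medium seeds 4.1, small seeds 2.38, large seeds 1.69, husked seeds 0.656, forb seeds 0.345. Include each in turn until the next type's E/h falls below the running intake rate.
Rate on top 1: 2.819. small seeds: 2.38 < 2.819 → exclude; stop.
Optimal diet: medium seeds — 1 of 5 types.

1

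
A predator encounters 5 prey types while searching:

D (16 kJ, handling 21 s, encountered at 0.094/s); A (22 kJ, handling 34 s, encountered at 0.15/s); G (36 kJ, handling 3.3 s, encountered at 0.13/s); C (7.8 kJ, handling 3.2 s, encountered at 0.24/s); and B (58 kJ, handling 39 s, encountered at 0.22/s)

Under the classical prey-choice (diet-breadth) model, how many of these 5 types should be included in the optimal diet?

1

Profitabilities (E/h, kJ/s): G 10.9, C 2.44, B 1.49, D 0.762, A 0.647. Add prey in this order while the next type's profitability exceeds the intake rate on those already taken.
Rate on top 1: 3.275. C: 2.44 < 3.275 → exclude; stop.
Optimal diet: G — 1 of 5 types.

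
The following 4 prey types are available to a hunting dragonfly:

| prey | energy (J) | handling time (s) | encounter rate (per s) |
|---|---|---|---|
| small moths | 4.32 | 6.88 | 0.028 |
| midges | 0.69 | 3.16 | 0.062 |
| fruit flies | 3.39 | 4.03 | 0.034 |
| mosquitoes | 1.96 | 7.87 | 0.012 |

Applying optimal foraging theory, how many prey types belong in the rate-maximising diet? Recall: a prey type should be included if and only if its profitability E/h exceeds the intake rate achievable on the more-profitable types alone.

4

Rank by E/h (J/s): fruit flies 0.841, small moths 0.628, mosquitoes 0.249, midges 0.218. Include each in turn until the next type's E/h falls below the running intake rate.
Rate on top 1: 0.1014. small moths: 0.628 > 0.1014 → include.
Rate on top 2: 0.1777. mosquitoes: 0.249 > 0.1777 → include.
Rate on top 3: 0.1824. midges: 0.218 > 0.1824 → include.
Optimal diet: fruit flies, small moths, mosquitoes, midges — 4 of 4 types.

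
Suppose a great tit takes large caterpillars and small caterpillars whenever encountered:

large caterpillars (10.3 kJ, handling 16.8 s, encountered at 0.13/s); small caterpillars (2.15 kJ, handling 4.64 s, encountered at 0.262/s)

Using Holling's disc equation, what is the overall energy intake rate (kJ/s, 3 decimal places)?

Energy encountered per unit search time: 0.13×10.3 + 0.262×2.15 = 1.902 kJ/s.
Handling time per unit search time: 0.13×16.8 + 0.262×4.64 = 3.4.
Rate = 1.902/(1 + 3.4) = 0.4324 kJ/s.

0.432 kJ/s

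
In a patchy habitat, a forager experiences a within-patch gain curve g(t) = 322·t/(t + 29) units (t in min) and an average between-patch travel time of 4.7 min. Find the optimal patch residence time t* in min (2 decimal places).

Maximise g(t)/(T+t): set derivative to zero → g'(t)(T+t) = g(t).
g'(t) = 322·29/(t + 29)². Setting 322·29/(t+29)² = 322t/[(t+29)(4.7+t)] gives 29(4.7+t) = t(t+29), so t² = 29×4.7 = 136.3.
t* = √136.3 = 11.67 min.

11.67 min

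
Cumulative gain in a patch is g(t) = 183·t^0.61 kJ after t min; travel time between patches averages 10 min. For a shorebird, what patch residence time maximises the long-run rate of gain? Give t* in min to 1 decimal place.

15.6 min

By the marginal value theorem, leave when the instantaneous gain rate g'(t) equals the habitat-wide average g(t)/(T + t).
g'(t) = 0.61·183·t^-0.39. Setting 0.61·183·t^-0.39 = 183·t^0.61/(10+t) gives 0.61(10+t) = t, so 0.39·t = 0.61×10.
t* = 0.61×10/0.39 = 15.64 min.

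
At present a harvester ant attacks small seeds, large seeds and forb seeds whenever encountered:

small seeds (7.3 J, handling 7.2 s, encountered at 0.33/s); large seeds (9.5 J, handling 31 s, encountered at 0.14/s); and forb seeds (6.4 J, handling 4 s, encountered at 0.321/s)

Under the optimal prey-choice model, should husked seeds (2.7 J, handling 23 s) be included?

No

On small seeds, large seeds and forb seeds alone, R = ΣλE/(1+Σλh) = 5.793/9 = 0.6437 J/s.
Profitability of husked seeds: 2.7/23 = 0.1174 J/s.
0.1174 < 0.6437, so adding husked seeds would lower the average — exclude it.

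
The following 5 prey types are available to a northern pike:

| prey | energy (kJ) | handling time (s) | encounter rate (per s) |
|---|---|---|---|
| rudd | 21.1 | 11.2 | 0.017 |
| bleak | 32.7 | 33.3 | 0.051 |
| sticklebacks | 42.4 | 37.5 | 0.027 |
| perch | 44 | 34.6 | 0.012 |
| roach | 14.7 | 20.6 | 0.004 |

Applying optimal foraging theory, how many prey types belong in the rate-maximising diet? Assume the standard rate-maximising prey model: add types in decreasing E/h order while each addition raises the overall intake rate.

Profitabilities (E/h, kJ/s): rudd 1.88, perch 1.27, sticklebacks 1.13, bleak 0.982, roach 0.714. Add prey in this order while the next type's profitability exceeds the intake rate on those already taken.
Rate on top 1: 0.3013. perch: 1.27 > 0.3013 → include.
Rate on top 2: 0.5523. sticklebacks: 1.13 > 0.5523 → include.
Rate on top 3: 0.7759. bleak: 0.982 > 0.7759 → include.
Rate on top 4: 0.857. roach: 0.714 < 0.857 → exclude; stop.
Optimal diet: rudd, perch, sticklebacks, bleak — 4 of 5 types.

4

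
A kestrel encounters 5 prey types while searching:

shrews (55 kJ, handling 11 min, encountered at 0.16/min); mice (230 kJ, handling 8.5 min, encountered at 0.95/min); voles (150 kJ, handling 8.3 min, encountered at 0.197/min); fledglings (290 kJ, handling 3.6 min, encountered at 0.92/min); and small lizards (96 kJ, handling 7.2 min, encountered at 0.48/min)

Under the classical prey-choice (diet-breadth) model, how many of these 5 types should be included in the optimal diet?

1

Rank by E/h (kJ/min): fledglings 80.6, mice 27.1, voles 18.1, small lizards 13.3, shrews 5. Include each in turn until the next type's E/h falls below the running intake rate.
Rate on top 1: 61.87. mice: 27.1 < 61.87 → exclude; stop.
Optimal diet: fledglings — 1 of 5 types.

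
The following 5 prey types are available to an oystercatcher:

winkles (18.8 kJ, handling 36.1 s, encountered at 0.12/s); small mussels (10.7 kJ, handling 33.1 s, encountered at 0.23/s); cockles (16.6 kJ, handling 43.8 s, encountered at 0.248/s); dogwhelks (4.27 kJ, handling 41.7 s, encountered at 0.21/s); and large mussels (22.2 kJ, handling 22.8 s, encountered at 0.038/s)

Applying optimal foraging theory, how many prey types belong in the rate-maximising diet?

Rank by E/h (kJ/s): large mussels 0.974, winkles 0.521, cockles 0.379, small mussels 0.323, dogwhelks 0.102. Include each in turn until the next type's E/h falls below the running intake rate.
Rate on top 1: 0.452. winkles: 0.521 > 0.452 → include.
Rate on top 2: 0.5001. cockles: 0.379 < 0.5001 → exclude; stop.
Optimal diet: large mussels, winkles — 2 of 5 types.

2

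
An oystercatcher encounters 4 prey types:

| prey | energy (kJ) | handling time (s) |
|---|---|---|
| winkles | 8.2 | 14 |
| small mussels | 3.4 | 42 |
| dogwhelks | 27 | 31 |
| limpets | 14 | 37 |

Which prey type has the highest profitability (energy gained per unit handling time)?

dogwhelks

In descending order of E/h:
dogwhelks: 27/31 = 0.871 kJ/s
winkles: 8.2/14 = 0.586 kJ/s
limpets: 14/37 = 0.378 kJ/s
small mussels: 3.4/42 = 0.081 kJ/s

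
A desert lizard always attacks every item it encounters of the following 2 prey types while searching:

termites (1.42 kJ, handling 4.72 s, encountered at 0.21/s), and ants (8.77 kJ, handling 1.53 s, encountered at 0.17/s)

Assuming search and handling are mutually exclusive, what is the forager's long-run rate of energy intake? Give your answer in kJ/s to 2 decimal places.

R = (0.21×1.42 + 0.17×8.77) / (1 + 0.21×4.72 + 0.17×1.53) = 1.789/2.251 = 0.7947 kJ/s.

0.79 kJ/s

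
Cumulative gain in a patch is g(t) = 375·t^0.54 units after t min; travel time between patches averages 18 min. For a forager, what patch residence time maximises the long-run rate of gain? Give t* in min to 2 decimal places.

Maximise g(t)/(T+t): set derivative to zero → g'(t)(T+t) = g(t).
g'(t) = 0.54·375·t^-0.46. Setting 0.54·375·t^-0.46 = 375·t^0.54/(18+t) gives 0.54(18+t) = t, so 0.46·t = 0.54×18.
t* = 0.54×18/0.46 = 21.13 min.

21.13 min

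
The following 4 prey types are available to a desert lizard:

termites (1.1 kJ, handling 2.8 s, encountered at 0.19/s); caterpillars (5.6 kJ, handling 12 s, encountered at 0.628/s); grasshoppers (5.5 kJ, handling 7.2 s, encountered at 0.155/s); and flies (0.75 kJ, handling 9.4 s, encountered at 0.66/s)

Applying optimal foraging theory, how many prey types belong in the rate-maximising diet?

Rank by E/h (kJ/s): grasshoppers 0.764, caterpillars 0.467, termites 0.393, flies 0.0798. Include each in turn until the next type's E/h falls below the running intake rate.
Rate on top 1: 0.4029. caterpillars: 0.467 > 0.4029 → include.
Rate on top 2: 0.4527. termites: 0.393 < 0.4527 → exclude; stop.
Optimal diet: grasshoppers, caterpillars — 2 of 4 types.

2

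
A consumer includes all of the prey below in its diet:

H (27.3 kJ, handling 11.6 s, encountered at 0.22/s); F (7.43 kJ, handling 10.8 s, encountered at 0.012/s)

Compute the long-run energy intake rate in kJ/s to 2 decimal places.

1.66 kJ/s

R = (0.22×27.3 + 0.012×7.43) / (1 + 0.22×11.6 + 0.012×10.8) = 6.095/3.682 = 1.656 kJ/s.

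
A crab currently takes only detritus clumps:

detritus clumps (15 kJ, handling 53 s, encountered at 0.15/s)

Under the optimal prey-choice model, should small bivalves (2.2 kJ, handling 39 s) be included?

No

Current rate: (0.15×15)/(1 + 0.15×53) = 0.2514 kJ/s.
Profitability of small bivalves: 2.2/39 = 0.05641 kJ/s.
0.05641 < 0.2514, so adding small bivalves would lower the average — exclude it.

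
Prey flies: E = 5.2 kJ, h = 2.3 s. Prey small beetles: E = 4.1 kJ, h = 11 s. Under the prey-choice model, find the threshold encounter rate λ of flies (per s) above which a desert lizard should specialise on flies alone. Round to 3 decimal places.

Drop small beetles once their profitability E₂/h₂ falls below the rate achievable on flies alone: E₂/h₂ = λE₁/(1 + λh₁).
Solve for λ: λE₁h₂ = E₂(1 + λh₁) → λ(E₁h₂ − E₂h₁) = E₂ → λ = E₂/(E₁h₂ − E₂h₁).
λ = 4.1/(5.2×11 − 4.1×2.3) = 4.1/47.77 = 0.08583 per s.

0.086 per s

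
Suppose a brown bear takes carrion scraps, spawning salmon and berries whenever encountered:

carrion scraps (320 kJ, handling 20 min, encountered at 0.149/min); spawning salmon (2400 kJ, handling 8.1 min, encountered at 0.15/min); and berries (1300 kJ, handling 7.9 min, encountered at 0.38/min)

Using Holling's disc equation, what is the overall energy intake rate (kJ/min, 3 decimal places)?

110.001 kJ/min

R = (0.149×320 + 0.15×2400 + 0.38×1300) / (1 + 0.149×20 + 0.15×8.1 + 0.38×7.9) = 901.7/8.197 = 110 kJ/min.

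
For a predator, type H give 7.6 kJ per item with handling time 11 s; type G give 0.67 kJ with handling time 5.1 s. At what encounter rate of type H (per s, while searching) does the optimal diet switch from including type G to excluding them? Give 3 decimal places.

At the threshold, the rate on type H alone equals the profitability of type G: λ·7.6/(1 + λ·11) = 0.67/5.1 = 0.1314.
Rearranging, λ(7.6 − 0.1314×11) = 0.1314, so λ = 0.1314/6.155 = 0.02134 per s.

0.021 per s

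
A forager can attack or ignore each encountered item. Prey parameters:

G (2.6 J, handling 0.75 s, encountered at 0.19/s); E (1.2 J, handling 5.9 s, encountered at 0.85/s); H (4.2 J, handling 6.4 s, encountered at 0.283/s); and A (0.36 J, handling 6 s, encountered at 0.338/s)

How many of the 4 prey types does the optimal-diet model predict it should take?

2

E/h in descending order: G 3.47, H 0.656, E 0.203, A 0.06 J/s. The optimal diet is the largest prefix of this list for which every included type satisfies E_i/h_i > R on the types above it.
Rate on top 1: 0.4324. H: 0.656 > 0.4324 → include.
Rate on top 2: 0.5697. E: 0.203 < 0.5697 → exclude; stop.
Optimal diet: G, H — 2 of 4 types.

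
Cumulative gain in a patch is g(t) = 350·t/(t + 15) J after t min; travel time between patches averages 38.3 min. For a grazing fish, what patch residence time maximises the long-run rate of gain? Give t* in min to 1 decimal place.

By the marginal value theorem, leave when the instantaneous gain rate g'(t) equals the habitat-wide average g(t)/(T + t).
g'(t) = 350·15/(t + 15)². Setting 350·15/(t+15)² = 350t/[(t+15)(38.3+t)] gives 15(38.3+t) = t(t+15), so t² = 15×38.3 = 574.5.
t* = √574.5 = 23.97 min.

24.0 min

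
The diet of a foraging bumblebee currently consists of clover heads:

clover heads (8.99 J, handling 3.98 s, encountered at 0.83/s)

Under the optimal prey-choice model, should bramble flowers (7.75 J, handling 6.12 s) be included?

Intake rate on the current diet: R = (0.83×8.99) / (1 + 0.83×3.98) = 7.462/4.303 = 1.734 J/s.
bramble flowers: E/h = 7.75/6.12 = 1.266 J/s.
1.266 < 1.734, so adding bramble flowers would lower the average — exclude it.

No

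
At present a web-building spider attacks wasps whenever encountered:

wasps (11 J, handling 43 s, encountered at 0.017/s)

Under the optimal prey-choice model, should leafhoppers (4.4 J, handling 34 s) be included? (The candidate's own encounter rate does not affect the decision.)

Current rate: (0.017×11)/(1 + 0.017×43) = 0.108 J/s.
Profitability of leafhoppers: 4.4/34 = 0.1294 J/s.
Since 0.1294 > R, including leafhoppers increases the long-run rate.

Yes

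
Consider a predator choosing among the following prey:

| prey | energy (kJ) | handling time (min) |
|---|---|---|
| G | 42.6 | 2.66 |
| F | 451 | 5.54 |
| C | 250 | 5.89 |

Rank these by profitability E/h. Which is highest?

Profitability E/h (kJ/min): G = 42.6/2.66 = 16, F = 451/5.54 = 81.4, C = 250/5.89 = 42.4.
Ranked: F > C > G.

F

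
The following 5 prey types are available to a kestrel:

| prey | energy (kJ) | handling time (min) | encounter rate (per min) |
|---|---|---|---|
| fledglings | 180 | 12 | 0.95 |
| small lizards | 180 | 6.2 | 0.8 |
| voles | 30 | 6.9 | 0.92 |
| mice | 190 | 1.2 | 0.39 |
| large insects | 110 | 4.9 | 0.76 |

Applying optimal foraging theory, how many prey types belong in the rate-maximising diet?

1

Rank by E/h (kJ/min): mice 158, small lizards 29, large insects 22.4, fledglings 15, voles 4.35. Include each in turn until the next type's E/h falls below the running intake rate.
Rate on top 1: 50.48. small lizards: 29 < 50.48 → exclude; stop.
Optimal diet: mice — 1 of 5 types.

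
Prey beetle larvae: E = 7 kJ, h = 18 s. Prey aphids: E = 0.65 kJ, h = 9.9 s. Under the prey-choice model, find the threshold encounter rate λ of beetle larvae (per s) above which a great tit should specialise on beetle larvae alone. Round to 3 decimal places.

0.011 per s

At the threshold, the rate on beetle larvae alone equals the profitability of aphids: λ·7/(1 + λ·18) = 0.65/9.9 = 0.06566.
Rearranging, λ(7 − 0.06566×18) = 0.06566, so λ = 0.06566/5.818 = 0.01128 per s.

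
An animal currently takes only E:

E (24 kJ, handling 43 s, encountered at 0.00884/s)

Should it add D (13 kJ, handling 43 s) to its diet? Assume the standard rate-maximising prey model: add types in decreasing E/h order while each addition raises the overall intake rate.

Yes

Current rate: (0.00884×24)/(1 + 0.00884×43) = 0.1537 kJ/s.
D: E/h = 13/43 = 0.3023 kJ/s.
Since 0.3023 > R, including D increases the long-run rate.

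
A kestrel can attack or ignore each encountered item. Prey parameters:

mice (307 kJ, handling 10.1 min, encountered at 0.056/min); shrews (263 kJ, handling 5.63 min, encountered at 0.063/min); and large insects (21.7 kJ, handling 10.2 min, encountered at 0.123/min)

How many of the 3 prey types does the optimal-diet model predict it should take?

2

E/h in descending order: shrews 46.7, mice 30.4, large insects 2.13 kJ/min. The optimal diet is the largest prefix of this list for which every included type satisfies E_i/h_i > R on the types above it.
Rate on top 1: 12.23. mice: 30.4 > 12.23 → include.
Rate on top 2: 17.58. large insects: 2.13 < 17.58 → exclude; stop.
Optimal diet: shrews, mice — 2 of 3 types.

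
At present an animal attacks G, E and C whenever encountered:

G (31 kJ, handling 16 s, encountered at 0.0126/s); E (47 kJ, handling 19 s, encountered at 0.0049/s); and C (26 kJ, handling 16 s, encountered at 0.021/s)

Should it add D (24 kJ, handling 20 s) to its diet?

Yes

On G, E and C alone, R = ΣλE/(1+Σλh) = 1.167/1.631 = 0.7156 kJ/s.
Profitability of D: 24/20 = 1.2 kJ/s.
1.2 > 0.7156, so adding D raises the average — include it.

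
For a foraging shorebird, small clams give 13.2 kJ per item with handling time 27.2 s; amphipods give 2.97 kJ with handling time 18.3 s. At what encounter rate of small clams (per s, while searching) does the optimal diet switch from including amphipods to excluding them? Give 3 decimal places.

Drop amphipods once their profitability E₂/h₂ falls below the rate achievable on small clams alone: E₂/h₂ = λE₁/(1 + λh₁).
Solve for λ: λE₁h₂ = E₂(1 + λh₁) → λ(E₁h₂ − E₂h₁) = E₂ → λ = E₂/(E₁h₂ − E₂h₁).
λ = 2.97/(13.2×18.3 − 2.97×27.2) = 2.97/160.8 = 0.01847 per s.

0.018 per s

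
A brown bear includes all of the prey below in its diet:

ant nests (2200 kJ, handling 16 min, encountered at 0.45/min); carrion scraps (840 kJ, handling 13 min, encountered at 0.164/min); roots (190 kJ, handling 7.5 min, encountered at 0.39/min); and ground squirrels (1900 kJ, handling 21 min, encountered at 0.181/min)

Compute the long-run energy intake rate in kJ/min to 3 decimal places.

90.618 kJ/min

Energy encountered per unit search time: 0.45×2200 + 0.164×840 + 0.39×190 + 0.181×1900 = 1546 kJ/min.
Handling time per unit search time: 0.45×16 + 0.164×13 + 0.39×7.5 + 0.181×21 = 16.06.
Rate = 1546/(1 + 16.06) = 90.62 kJ/min.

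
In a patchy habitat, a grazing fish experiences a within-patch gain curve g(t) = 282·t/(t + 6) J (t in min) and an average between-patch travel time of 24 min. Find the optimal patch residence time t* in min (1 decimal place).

12.0 min

Maximise g(t)/(T+t): set derivative to zero → g'(t)(T+t) = g(t).
g'(t) = 282·6/(t + 6)². Setting 282·6/(t+6)² = 282t/[(t+6)(24+t)] gives 6(24+t) = t(t+6), so t² = 6×24 = 144.
t* = √144 = 12 min.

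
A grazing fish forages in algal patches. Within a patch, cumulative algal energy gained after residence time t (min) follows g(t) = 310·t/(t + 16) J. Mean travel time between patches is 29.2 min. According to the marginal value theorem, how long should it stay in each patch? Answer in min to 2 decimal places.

21.61 min

Maximise g(t)/(T+t): set derivative to zero → g'(t)(T+t) = g(t).
g'(t) = 310·16/(t + 16)². Setting 310·16/(t+16)² = 310t/[(t+16)(29.2+t)] gives 16(29.2+t) = t(t+16), so t² = 16×29.2 = 467.2.
t* = √467.2 = 21.61 min.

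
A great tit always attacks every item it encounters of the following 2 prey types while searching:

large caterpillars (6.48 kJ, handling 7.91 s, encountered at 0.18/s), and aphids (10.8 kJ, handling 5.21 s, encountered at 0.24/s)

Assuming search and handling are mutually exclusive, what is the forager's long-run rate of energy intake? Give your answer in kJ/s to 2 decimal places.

Energy encountered per unit search time: 0.18×6.48 + 0.24×10.8 = 3.758 kJ/s.
Handling time per unit search time: 0.18×7.91 + 0.24×5.21 = 2.674.
Rate = 3.758/(1 + 2.674) = 1.023 kJ/s.

1.02 kJ/s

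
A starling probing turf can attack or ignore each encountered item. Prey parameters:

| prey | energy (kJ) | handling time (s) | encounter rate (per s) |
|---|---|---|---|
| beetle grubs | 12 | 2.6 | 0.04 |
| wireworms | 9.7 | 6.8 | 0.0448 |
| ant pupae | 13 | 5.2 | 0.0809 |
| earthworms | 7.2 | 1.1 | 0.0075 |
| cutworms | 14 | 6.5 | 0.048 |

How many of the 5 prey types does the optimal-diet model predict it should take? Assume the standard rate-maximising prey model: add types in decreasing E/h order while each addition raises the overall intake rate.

Profitabilities (E/h, kJ/s): earthworms 6.55, beetle grubs 4.62, ant pupae 2.5, cutworms 2.15, wireworms 1.43. Add prey in this order while the next type's profitability exceeds the intake rate on those already taken.
Rate on top 1: 0.05356. beetle grubs: 4.62 > 0.05356 → include.
Rate on top 2: 0.4801. ant pupae: 2.5 > 0.4801 → include.
Rate on top 3: 1.034. cutworms: 2.15 > 1.034 → include.
Rate on top 4: 1.224. wireworms: 1.43 > 1.224 → include.
Optimal diet: earthworms, beetle grubs, ant pupae, cutworms, wireworms — 5 of 5 types.

5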